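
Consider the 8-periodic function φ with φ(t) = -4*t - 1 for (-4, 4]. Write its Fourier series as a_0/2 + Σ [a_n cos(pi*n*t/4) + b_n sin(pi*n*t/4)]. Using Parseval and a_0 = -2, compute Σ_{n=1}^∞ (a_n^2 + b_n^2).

512/3

Parseval: a_0^2/2 + Σ_{n≥1} (a_n^2+b_n^2) = 1/4 ∫_{-4}^{4} φ(t)^2 dt = 518/3.
Subtract a_0^2/2 = 2: Σ (a_n^2+b_n^2) = 512/3.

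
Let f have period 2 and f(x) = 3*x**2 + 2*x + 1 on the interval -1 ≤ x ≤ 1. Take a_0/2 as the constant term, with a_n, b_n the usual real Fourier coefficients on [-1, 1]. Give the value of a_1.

a_1 = ∫_{-1}^{1} f(x) cos(pi*x) dx.
Integrating by parts twice (tabular method), an antiderivative of (3*x**2 + 2*x + 1) cos(pi*x) is 3*x**2*sin(pi*x)/pi + 2*x*sin(pi*x)/pi + 6*x*cos(pi*x)/pi**2 - 6*sin(pi*x)/pi**3 + sin(pi*x)/pi + 2*cos(pi*x)/pi**2; evaluating from -1 to 1: ∫_{-1}^{1} (3*x**2 + 2*x + 1) cos(pi*x) dx = (-8/pi**2) - (4/pi**2) = -12/pi**2.
Hence a_1 = -12/pi**2.

-12/pi**2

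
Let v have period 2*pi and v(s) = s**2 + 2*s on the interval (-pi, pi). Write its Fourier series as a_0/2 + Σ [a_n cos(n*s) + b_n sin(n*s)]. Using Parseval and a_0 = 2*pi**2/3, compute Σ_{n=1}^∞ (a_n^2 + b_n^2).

8*pi**2*(pi**2 + 15)/45

Parseval: a_0^2/2 + Σ_{n≥1} (a_n^2+b_n^2) = 1/pi ∫_{-pi}^{pi} v(s)^2 ds = 2*pi**2*(20 + 3*pi**2)/15.
Subtract a_0^2/2 = 2*pi**4/9: Σ (a_n^2+b_n^2) = 8*pi**2*(pi**2 + 15)/45.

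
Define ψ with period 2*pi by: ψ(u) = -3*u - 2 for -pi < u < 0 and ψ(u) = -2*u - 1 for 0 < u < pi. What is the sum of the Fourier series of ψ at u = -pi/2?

ψ is continuous at u = -pi/2 with value -2 + 3*pi/2, so the series converges to -2 + 3*pi/2 there.

-2 + 3*pi/2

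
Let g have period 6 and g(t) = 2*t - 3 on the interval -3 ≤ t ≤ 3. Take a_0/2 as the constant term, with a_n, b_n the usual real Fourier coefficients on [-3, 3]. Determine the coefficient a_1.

0

a_1 = 1/3 ∫_{-3}^{3} g(t) cos(pi*t/3) dt.
Integrating by parts (boundary term plus one more integral), an antiderivative of (2*t - 3) cos(pi*t/3) is 6*t*sin(pi*t/3)/pi - 9*sin(pi*t/3)/pi + 18*cos(pi*t/3)/pi**2; evaluating from -3 to 3: ∫_{-3}^{3} (2*t - 3) cos(pi*t/3) dt = (-18/pi**2) - (-18/pi**2) = 0.
Hence a_1 = (1/3)·(0) = 0.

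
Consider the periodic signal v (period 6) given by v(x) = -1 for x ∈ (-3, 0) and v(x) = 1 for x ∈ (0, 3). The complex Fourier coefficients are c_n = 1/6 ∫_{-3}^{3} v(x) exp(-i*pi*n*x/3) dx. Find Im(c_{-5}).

2/(5*pi)

Since v is real-valued, Im(c_{-5}) = -1/6 ∫_{-3}^{3} v(x) sin(-5*pi*x/3) dx = b_{5}/2.
v is odd and sin(-5*pi*x/3) is odd, so the integrand is even: ∫_{-3}^{3} v(x) sin(-5*pi*x/3) dx = 2∫_0^{3} v(x) sin(-5*pi*x/3) dx.
Directly, an antiderivative of (1) sin(-5*pi*x/3) is 3*cos(5*pi*x/3)/(5*pi); evaluating from 0 to 3: ∫_{0}^{3} (1) sin(-5*pi*x/3) dx = (-3/(5*pi)) - (3/(5*pi)) = -6/(5*pi).
So ∫_{-3}^{3} v(x) sin(-5*pi*x/3) dx = -12/(5*pi).
Hence Im(c_{-5}) = (-1/6)·(-12/(5*pi)) = 2/(5*pi).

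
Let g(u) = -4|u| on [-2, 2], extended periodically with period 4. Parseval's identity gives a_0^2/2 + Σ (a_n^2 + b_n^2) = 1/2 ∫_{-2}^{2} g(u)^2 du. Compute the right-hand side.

128/3

1/2 ∫_{-2}^{2} g(u)^2 du = 1/2 · (256/3) = 128/3.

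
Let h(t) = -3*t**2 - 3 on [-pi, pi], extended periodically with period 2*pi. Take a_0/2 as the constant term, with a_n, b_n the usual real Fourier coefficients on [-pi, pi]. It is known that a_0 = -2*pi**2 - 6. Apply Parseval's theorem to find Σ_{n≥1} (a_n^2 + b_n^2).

Parseval: a_0^2/2 + Σ_{n≥1} (a_n^2+b_n^2) = 1/pi ∫_{-pi}^{pi} h(t)^2 dt = 18 + 12*pi**2 + 18*pi**4/5.
Subtract a_0^2/2 = 2*(3 + pi**2)**2: Σ (a_n^2+b_n^2) = 8*pi**4/5.

8*pi**4/5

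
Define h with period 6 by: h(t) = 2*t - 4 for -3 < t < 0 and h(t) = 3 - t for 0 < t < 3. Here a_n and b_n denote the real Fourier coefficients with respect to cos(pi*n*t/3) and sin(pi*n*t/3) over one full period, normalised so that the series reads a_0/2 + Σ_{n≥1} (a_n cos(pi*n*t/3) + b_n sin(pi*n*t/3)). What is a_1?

a_1 = 1/3 ∫_{-3}^{3} h(t) cos(pi*t/3) dt.
Split the integral at the breakpoints.
Integrating by parts (boundary term plus one more integral), an antiderivative of (2*t - 4) cos(pi*t/3) is 6*t*sin(pi*t/3)/pi - 12*sin(pi*t/3)/pi + 18*cos(pi*t/3)/pi**2; evaluating from -3 to 0: ∫_{-3}^{0} (2*t - 4) cos(pi*t/3) dt = (18/pi**2) - (-18/pi**2) = 36/pi**2.
Integrating by parts (boundary term plus one more integral), an antiderivative of (3 - t) cos(pi*t/3) is -3*t*sin(pi*t/3)/pi + 9*sin(pi*t/3)/pi - 9*cos(pi*t/3)/pi**2; evaluating from 0 to 3: ∫_{0}^{3} (3 - t) cos(pi*t/3) dt = (9/pi**2) - (-9/pi**2) = 18/pi**2.
Summing the pieces and multiplying by (1/3) gives a_1 = 18/pi**2.

18/pi**2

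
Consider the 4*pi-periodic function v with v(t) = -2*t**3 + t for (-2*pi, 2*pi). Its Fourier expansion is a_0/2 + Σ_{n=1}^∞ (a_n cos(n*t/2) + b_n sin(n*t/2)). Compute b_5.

b_5 = (1/(2*pi)) ∫_{-2*pi}^{2*pi} v(t) sin(5*t/2) dt.
v is odd and sin(5*t/2) is odd, so the integrand is even and b_5 = 1/pi ∫_0^{2*pi} v(t) sin(5*t/2) dt.
Integrating by parts three times (tabular method), an antiderivative of (-2*t**3 + t) sin(5*t/2) is 4*t**3*cos(5*t/2)/5 - 24*t**2*sin(5*t/2)/25 - 146*t*cos(5*t/2)/125 + 292*sin(5*t/2)/625; evaluating from 0 to 2*pi: ∫_{0}^{2*pi} (-2*t**3 + t) sin(5*t/2) dt = (4*pi*(73 - 200*pi**2)/125) - (0) = 4*pi*(73 - 200*pi**2)/125.
Hence b_5 = (1/pi)·(4*pi*(73 - 200*pi**2)/125) = 292/125 - 32*pi**2/5.

292/125 - 32*pi**2/5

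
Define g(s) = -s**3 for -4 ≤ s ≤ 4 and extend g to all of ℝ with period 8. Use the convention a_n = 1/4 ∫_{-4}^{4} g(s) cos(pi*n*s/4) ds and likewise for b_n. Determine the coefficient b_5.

128*(6 - 25*pi**2)/(125*pi**3)

b_5 = 1/4 ∫_{-4}^{4} g(s) sin(5*pi*s/4) ds.
g is odd and sin(5*pi*s/4) is odd, so the integrand is even and b_5 = 1/2 ∫_0^{4} g(s) sin(5*pi*s/4) ds.
Integrating by parts three times (tabular method), an antiderivative of (-s**3) sin(5*pi*s/4) is 4*s**3*cos(5*pi*s/4)/(5*pi) - 48*s**2*sin(5*pi*s/4)/(25*pi**2) - 384*s*cos(5*pi*s/4)/(125*pi**3) + 1536*sin(5*pi*s/4)/(625*pi**4); evaluating from 0 to 4: ∫_{0}^{4} (-s**3) sin(5*pi*s/4) ds = (256*(6 - 25*pi**2)/(125*pi**3)) - (0) = 256*(6 - 25*pi**2)/(125*pi**3).
Hence b_5 = (1/2)·(256*(6 - 25*pi**2)/(125*pi**3)) = 128*(6 - 25*pi**2)/(125*pi**3).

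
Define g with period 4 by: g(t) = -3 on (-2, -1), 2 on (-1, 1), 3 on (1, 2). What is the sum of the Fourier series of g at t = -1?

At t = -1 the one-sided limits are g(-1^-) = -3 and g(-1^+) = 2.
By Dirichlet's theorem the series converges to their average, [(-3) + (2)]/2 = -1/2.

-1/2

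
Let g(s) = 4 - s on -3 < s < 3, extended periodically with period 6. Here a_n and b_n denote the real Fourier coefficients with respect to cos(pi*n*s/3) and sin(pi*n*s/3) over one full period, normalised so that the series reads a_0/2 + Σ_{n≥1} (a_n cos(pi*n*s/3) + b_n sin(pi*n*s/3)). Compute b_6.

1/pi

b_6 = 1/3 ∫_{-3}^{3} g(s) sin(2*pi*s) ds.
Integrating by parts (boundary term plus one more integral), an antiderivative of (4 - s) sin(2*pi*s) is s*cos(2*pi*s)/(2*pi) - sin(2*pi*s)/(4*pi**2) - 2*cos(2*pi*s)/pi; evaluating from -3 to 3: ∫_{-3}^{3} (4 - s) sin(2*pi*s) ds = (-1/(2*pi)) - (-7/(2*pi)) = 3/pi.
Hence b_6 = (1/3)·(3/pi) = 1/pi.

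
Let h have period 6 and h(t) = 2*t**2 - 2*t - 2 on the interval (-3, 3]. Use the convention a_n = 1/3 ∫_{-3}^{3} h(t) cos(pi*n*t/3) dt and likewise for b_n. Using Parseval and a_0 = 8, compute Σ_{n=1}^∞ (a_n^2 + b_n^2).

408/5

Parseval: a_0^2/2 + Σ_{n≥1} (a_n^2+b_n^2) = 1/3 ∫_{-3}^{3} h(t)^2 dt = 568/5.
Subtract a_0^2/2 = 32: Σ (a_n^2+b_n^2) = 408/5.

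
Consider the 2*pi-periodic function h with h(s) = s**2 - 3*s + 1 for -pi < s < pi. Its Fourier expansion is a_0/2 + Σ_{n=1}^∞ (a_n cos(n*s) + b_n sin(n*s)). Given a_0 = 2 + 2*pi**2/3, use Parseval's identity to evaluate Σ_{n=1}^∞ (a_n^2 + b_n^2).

Parseval: a_0^2/2 + Σ_{n≥1} (a_n^2+b_n^2) = 1/pi ∫_{-pi}^{pi} h(s)^2 ds = 2 + 2*pi**4/5 + 22*pi**2/3.
Subtract a_0^2/2 = 2*(3 + pi**2)**2/9: Σ (a_n^2+b_n^2) = pi**2*(8*pi**2/45 + 6).

pi**2*(8*pi**2/45 + 6)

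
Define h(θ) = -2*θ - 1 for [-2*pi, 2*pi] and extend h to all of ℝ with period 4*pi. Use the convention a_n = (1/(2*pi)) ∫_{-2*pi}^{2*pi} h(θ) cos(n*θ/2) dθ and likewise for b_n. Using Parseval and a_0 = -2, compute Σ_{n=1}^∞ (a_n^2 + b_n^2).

Parseval: a_0^2/2 + Σ_{n≥1} (a_n^2+b_n^2) = (1/(2*pi)) ∫_{-2*pi}^{2*pi} h(θ)^2 dθ = 2 + 32*pi**2/3.
Subtract a_0^2/2 = 2: Σ (a_n^2+b_n^2) = 32*pi**2/3.

32*pi**2/3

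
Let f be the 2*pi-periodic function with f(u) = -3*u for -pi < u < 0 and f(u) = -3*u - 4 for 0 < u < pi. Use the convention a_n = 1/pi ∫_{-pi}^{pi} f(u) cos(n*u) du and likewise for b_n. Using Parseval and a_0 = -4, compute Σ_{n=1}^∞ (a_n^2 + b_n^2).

8 + 12*pi + 6*pi**2

Parseval: a_0^2/2 + Σ_{n≥1} (a_n^2+b_n^2) = 1/pi ∫_{-pi}^{pi} f(u)^2 du = 16 + 12*pi + 6*pi**2.
Subtract a_0^2/2 = 8: Σ (a_n^2+b_n^2) = 8 + 12*pi + 6*pi**2.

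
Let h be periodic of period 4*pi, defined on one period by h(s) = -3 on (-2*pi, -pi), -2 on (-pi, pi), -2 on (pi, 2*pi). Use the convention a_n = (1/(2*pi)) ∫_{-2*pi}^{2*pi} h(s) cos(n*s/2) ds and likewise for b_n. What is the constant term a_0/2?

a_0 = (1/(2*pi)) ∫_{-2*pi}^{2*pi} h(s) ds = (1/(2*pi)) · (-9*pi) = -9/2.
So the constant term a_0/2 = -9/4.

-9/4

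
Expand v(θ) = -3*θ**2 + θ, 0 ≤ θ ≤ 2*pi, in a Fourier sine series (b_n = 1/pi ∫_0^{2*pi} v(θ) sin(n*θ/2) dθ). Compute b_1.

b_1 = 1/pi ∫_0^{2*pi} (-3*θ**2 + θ) sin(θ/2) dθ.
Integrating by parts twice (tabular method), an antiderivative of (-3*θ**2 + θ) sin(θ/2) is 6*θ**2*cos(θ/2) - 24*θ*sin(θ/2) - 2*θ*cos(θ/2) + 4*sin(θ/2) - 48*cos(θ/2); evaluating from 0 to 2*pi: ∫_{0}^{2*pi} (-3*θ**2 + θ) sin(θ/2) dθ = (-24*pi**2 + 4*pi + 48) - (-48) = -24*pi**2 + 4*pi + 96.
Hence b_1 = (1/pi)·(-24*pi**2 + 4*pi + 96) = -24*pi + 4 + 96/pi.

-24*pi + 4 + 96/pi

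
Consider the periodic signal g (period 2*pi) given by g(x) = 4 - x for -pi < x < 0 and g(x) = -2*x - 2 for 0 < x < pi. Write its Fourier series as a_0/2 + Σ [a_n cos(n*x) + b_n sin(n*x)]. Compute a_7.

2/(49*pi)

a_7 = 1/pi ∫_{-pi}^{pi} g(x) cos(7*x) dx.
Split the integral at the breakpoints.
Integrating by parts (boundary term plus one more integral), an antiderivative of (4 - x) cos(7*x) is -x*sin(7*x)/7 + 4*sin(7*x)/7 - cos(7*x)/49; evaluating from -pi to 0: ∫_{-pi}^{0} (4 - x) cos(7*x) dx = (-1/49) - (1/49) = -2/49.
Integrating by parts (boundary term plus one more integral), an antiderivative of (-2*x - 2) cos(7*x) is -2*x*sin(7*x)/7 - 2*sin(7*x)/7 - 2*cos(7*x)/49; evaluating from 0 to pi: ∫_{0}^{pi} (-2*x - 2) cos(7*x) dx = (2/49) - (-2/49) = 4/49.
Summing the pieces and multiplying by (1/pi) gives a_7 = 2/(49*pi).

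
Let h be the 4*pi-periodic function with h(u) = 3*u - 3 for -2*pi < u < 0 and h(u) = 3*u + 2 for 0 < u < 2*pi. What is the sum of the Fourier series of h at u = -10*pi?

-1/2

u = -10*pi differs from u = -2*pi by -2 full period(s), and the series is 4*pi-periodic.
At u = -2*pi the one-sided limits are h(-2*pi^-) = 2 + 6*pi and h(-2*pi^+) = -6*pi - 3.
By Dirichlet's theorem the series converges to their average, [(2 + 6*pi) + (-6*pi - 3)]/2 = -1/2.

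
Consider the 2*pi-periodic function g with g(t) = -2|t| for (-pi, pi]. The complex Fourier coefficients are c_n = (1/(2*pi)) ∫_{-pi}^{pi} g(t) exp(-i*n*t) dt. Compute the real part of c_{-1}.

Since g is real-valued, Re(c_{-1}) = (1/(2*pi)) ∫_{-pi}^{pi} g(t) cos(-t) dt = a_{1}/2.
g is even and cos(-t) is even, so the integrand is even: ∫_{-pi}^{pi} g(t) cos(-t) dt = 2∫_0^{pi} g(t) cos(-t) dt.
Integrating by parts (boundary term plus one more integral), an antiderivative of (-2*t) cos(-t) is -2*t*sin(t) - 2*cos(t); evaluating from 0 to pi: ∫_{0}^{pi} (-2*t) cos(-t) dt = (2) - (-2) = 4.
So ∫_{-pi}^{pi} g(t) cos(-t) dt = 8.
Hence Re(c_{-1}) = (1/(2*pi))·(8) = 4/pi.

4/pi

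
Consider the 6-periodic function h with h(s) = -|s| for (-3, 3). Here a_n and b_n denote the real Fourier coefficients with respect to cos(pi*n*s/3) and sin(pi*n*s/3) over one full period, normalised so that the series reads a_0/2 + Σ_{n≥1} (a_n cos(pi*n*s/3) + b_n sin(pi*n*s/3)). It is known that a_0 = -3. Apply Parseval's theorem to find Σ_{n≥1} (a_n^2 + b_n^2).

Parseval: a_0^2/2 + Σ_{n≥1} (a_n^2+b_n^2) = 1/3 ∫_{-3}^{3} h(s)^2 ds = 6.
Subtract a_0^2/2 = 9/2: Σ (a_n^2+b_n^2) = 3/2.

3/2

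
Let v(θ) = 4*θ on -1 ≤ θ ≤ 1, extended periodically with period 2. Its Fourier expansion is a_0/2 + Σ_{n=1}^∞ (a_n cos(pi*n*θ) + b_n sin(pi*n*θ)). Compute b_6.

-4/(3*pi)

b_6 = ∫_{-1}^{1} v(θ) sin(6*pi*θ) dθ.
v is odd and sin(6*pi*θ) is odd, so the integrand is even and b_6 = 2 ∫_0^{1} v(θ) sin(6*pi*θ) dθ.
Integrating by parts (boundary term plus one more integral), an antiderivative of (4*θ) sin(6*pi*θ) is -2*θ*cos(6*pi*θ)/(3*pi) + sin(6*pi*θ)/(9*pi**2); evaluating from 0 to 1: ∫_{0}^{1} (4*θ) sin(6*pi*θ) dθ = (-2/(3*pi)) - (0) = -2/(3*pi).
Hence b_6 = 2·(-2/(3*pi)) = -4/(3*pi).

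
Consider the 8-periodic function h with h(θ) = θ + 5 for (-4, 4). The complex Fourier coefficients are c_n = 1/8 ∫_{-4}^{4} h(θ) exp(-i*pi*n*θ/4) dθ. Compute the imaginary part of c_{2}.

Since h is real-valued, Im(c_{2}) = -1/8 ∫_{-4}^{4} h(θ) sin(pi*θ/2) dθ = -b_{2}/2.
Integrating by parts (boundary term plus one more integral), an antiderivative of (θ + 5) sin(pi*θ/2) is -2*θ*cos(pi*θ/2)/pi + 4*sin(pi*θ/2)/pi**2 - 10*cos(pi*θ/2)/pi; evaluating from -4 to 4: ∫_{-4}^{4} (θ + 5) sin(pi*θ/2) dθ = (-18/pi) - (-2/pi) = -16/pi.
Hence Im(c_{2}) = (-1/8)·(-16/pi) = 2/pi.

2/pi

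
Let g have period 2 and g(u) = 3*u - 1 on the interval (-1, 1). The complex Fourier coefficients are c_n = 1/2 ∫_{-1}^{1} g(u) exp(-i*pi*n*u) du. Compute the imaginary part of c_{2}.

3/(2*pi)

Since g is real-valued, Im(c_{2}) = -1/2 ∫_{-1}^{1} g(u) sin(2*pi*u) du = -b_{2}/2.
Integrating by parts (boundary term plus one more integral), an antiderivative of (3*u - 1) sin(2*pi*u) is -3*u*cos(2*pi*u)/(2*pi) + 3*sin(2*pi*u)/(4*pi**2) + cos(2*pi*u)/(2*pi); evaluating from -1 to 1: ∫_{-1}^{1} (3*u - 1) sin(2*pi*u) du = (-1/pi) - (2/pi) = -3/pi.
Hence Im(c_{2}) = (-1/2)·(-3/pi) = 3/(2*pi).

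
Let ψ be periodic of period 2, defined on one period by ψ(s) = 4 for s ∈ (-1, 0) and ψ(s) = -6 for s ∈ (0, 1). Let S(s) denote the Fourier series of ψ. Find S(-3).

-1

s = -3 differs from s = 1 by -2 full period(s), and the series is 2-periodic.
At s = 1 the one-sided limits are ψ(1^-) = -6 and ψ(1^+) = 4.
By Dirichlet's theorem the series converges to their average, [(-6) + (4)]/2 = -1.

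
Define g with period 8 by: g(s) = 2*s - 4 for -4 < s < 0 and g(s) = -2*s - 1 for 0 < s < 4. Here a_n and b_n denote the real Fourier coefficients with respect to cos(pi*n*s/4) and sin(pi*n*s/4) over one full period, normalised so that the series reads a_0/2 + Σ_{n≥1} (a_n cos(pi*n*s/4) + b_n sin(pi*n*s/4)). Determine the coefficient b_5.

b_5 = 1/4 ∫_{-4}^{4} g(s) sin(5*pi*s/4) ds.
Split the integral at the breakpoints.
Integrating by parts (boundary term plus one more integral), an antiderivative of (2*s - 4) sin(5*pi*s/4) is -8*s*cos(5*pi*s/4)/(5*pi) + 32*sin(5*pi*s/4)/(25*pi**2) + 16*cos(5*pi*s/4)/(5*pi); evaluating from -4 to 0: ∫_{-4}^{0} (2*s - 4) sin(5*pi*s/4) ds = (16/(5*pi)) - (-48/(5*pi)) = 64/(5*pi).
Integrating by parts (boundary term plus one more integral), an antiderivative of (-2*s - 1) sin(5*pi*s/4) is 8*s*cos(5*pi*s/4)/(5*pi) - 32*sin(5*pi*s/4)/(25*pi**2) + 4*cos(5*pi*s/4)/(5*pi); evaluating from 0 to 4: ∫_{0}^{4} (-2*s - 1) sin(5*pi*s/4) ds = (-36/(5*pi)) - (4/(5*pi)) = -8/pi.
Summing the pieces and multiplying by (1/4) gives b_5 = 6/(5*pi).

6/(5*pi)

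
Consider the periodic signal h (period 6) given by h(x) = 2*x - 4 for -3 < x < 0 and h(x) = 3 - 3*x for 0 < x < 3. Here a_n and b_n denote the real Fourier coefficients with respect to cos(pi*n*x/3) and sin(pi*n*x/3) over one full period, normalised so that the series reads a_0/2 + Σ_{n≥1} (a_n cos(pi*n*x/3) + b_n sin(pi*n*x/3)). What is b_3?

b_3 = 1/3 ∫_{-3}^{3} h(x) sin(pi*x) dx.
Split the integral at the breakpoints.
Integrating by parts (boundary term plus one more integral), an antiderivative of (2*x - 4) sin(pi*x) is -2*x*cos(pi*x)/pi + 2*sin(pi*x)/pi**2 + 4*cos(pi*x)/pi; evaluating from -3 to 0: ∫_{-3}^{0} (2*x - 4) sin(pi*x) dx = (4/pi) - (-10/pi) = 14/pi.
Integrating by parts (boundary term plus one more integral), an antiderivative of (3 - 3*x) sin(pi*x) is 3*x*cos(pi*x)/pi - 3*sin(pi*x)/pi**2 - 3*cos(pi*x)/pi; evaluating from 0 to 3: ∫_{0}^{3} (3 - 3*x) sin(pi*x) dx = (-6/pi) - (-3/pi) = -3/pi.
Summing the pieces and multiplying by (1/3) gives b_3 = 11/(3*pi).

11/(3*pi)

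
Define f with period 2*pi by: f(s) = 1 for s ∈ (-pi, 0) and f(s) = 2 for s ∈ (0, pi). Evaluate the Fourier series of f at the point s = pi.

3/2

At s = pi the one-sided limits are f(pi^-) = 2 and f(pi^+) = 1.
By Dirichlet's theorem the series converges to their average, [(2) + (1)]/2 = 3/2.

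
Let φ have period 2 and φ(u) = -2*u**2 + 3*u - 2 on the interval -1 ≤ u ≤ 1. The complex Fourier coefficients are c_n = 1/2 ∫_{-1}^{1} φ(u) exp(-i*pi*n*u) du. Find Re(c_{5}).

4/(25*pi**2)

Since φ is real-valued, Re(c_{5}) = 1/2 ∫_{-1}^{1} φ(u) cos(5*pi*u) du = a_{5}/2.
Integrating by parts twice (tabular method), an antiderivative of (-2*u**2 + 3*u - 2) cos(5*pi*u) is -2*u**2*sin(5*pi*u)/(5*pi) + 3*u*sin(5*pi*u)/(5*pi) - 4*u*cos(5*pi*u)/(25*pi**2) - 2*sin(5*pi*u)/(5*pi) + 4*sin(5*pi*u)/(125*pi**3) + 3*cos(5*pi*u)/(25*pi**2); evaluating from -1 to 1: ∫_{-1}^{1} (-2*u**2 + 3*u - 2) cos(5*pi*u) du = (1/(25*pi**2)) - (-7/(25*pi**2)) = 8/(25*pi**2).
Hence Re(c_{5}) = (1/2)·(8/(25*pi**2)) = 4/(25*pi**2).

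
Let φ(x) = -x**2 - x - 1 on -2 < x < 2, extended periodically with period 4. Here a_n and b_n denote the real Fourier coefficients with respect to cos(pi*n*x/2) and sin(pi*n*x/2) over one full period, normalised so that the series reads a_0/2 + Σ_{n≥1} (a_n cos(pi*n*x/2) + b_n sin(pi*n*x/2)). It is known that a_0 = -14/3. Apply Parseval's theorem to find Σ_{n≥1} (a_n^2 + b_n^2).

Parseval: a_0^2/2 + Σ_{n≥1} (a_n^2+b_n^2) = 1/2 ∫_{-2}^{2} φ(x)^2 dx = 82/5.
Subtract a_0^2/2 = 98/9: Σ (a_n^2+b_n^2) = 248/45.

248/45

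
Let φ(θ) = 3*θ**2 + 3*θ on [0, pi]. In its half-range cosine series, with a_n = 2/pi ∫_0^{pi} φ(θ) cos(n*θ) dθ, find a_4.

3/4

a_4 = 2/pi ∫_0^{pi} (3*θ**2 + 3*θ) cos(4*θ) dθ.
Integrating by parts twice (tabular method), an antiderivative of (3*θ**2 + 3*θ) cos(4*θ) is 3*θ**2*sin(4*θ)/4 + 3*θ*sin(4*θ)/4 + 3*θ*cos(4*θ)/8 - 3*sin(4*θ)/32 + 3*cos(4*θ)/16; evaluating from 0 to pi: ∫_{0}^{pi} (3*θ**2 + 3*θ) cos(4*θ) dθ = (3/16 + 3*pi/8) - (3/16) = 3*pi/8.
Hence a_4 = (2/pi)·(3*pi/8) = 3/4.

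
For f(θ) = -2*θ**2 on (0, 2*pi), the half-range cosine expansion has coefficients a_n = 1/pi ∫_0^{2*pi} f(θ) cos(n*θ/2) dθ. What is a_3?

a_3 = 1/pi ∫_0^{2*pi} (-2*θ**2) cos(3*θ/2) dθ.
Integrating by parts twice (tabular method), an antiderivative of (-2*θ**2) cos(3*θ/2) is -4*θ**2*sin(3*θ/2)/3 - 16*θ*cos(3*θ/2)/9 + 32*sin(3*θ/2)/27; evaluating from 0 to 2*pi: ∫_{0}^{2*pi} (-2*θ**2) cos(3*θ/2) dθ = (32*pi/9) - (0) = 32*pi/9.
Hence a_3 = (1/pi)·(32*pi/9) = 32/9.

32/9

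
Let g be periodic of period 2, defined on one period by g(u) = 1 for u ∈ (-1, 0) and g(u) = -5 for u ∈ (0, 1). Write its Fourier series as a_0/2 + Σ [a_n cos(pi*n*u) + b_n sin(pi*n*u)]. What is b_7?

-12/(7*pi)

b_7 = ∫_{-1}^{1} g(u) sin(7*pi*u) du.
Split the integral at the breakpoints.
Directly, an antiderivative of (1) sin(7*pi*u) is -cos(7*pi*u)/(7*pi); evaluating from -1 to 0: ∫_{-1}^{0} (1) sin(7*pi*u) du = (-1/(7*pi)) - (1/(7*pi)) = -2/(7*pi).
Directly, an antiderivative of (-5) sin(7*pi*u) is 5*cos(7*pi*u)/(7*pi); evaluating from 0 to 1: ∫_{0}^{1} (-5) sin(7*pi*u) du = (-5/(7*pi)) - (5/(7*pi)) = -10/(7*pi).
Summing the pieces gives b_7 = -12/(7*pi).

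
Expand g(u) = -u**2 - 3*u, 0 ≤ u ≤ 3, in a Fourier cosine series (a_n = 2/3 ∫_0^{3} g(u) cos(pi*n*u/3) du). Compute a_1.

72/pi**2

a_1 = 2/3 ∫_0^{3} (-u**2 - 3*u) cos(pi*u/3) du.
Integrating by parts twice (tabular method), an antiderivative of (-u**2 - 3*u) cos(pi*u/3) is -3*u**2*sin(pi*u/3)/pi - 9*u*sin(pi*u/3)/pi - 18*u*cos(pi*u/3)/pi**2 + 54*sin(pi*u/3)/pi**3 - 27*cos(pi*u/3)/pi**2; evaluating from 0 to 3: ∫_{0}^{3} (-u**2 - 3*u) cos(pi*u/3) du = (81/pi**2) - (-27/pi**2) = 108/pi**2.
Hence a_1 = (2/3)·(108/pi**2) = 72/pi**2.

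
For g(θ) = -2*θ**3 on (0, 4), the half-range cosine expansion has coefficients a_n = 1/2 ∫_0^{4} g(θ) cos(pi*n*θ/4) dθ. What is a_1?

a_1 = 1/2 ∫_0^{4} (-2*θ**3) cos(pi*θ/4) dθ.
Integrating by parts three times (tabular method), an antiderivative of (-2*θ**3) cos(pi*θ/4) is -8*θ**3*sin(pi*θ/4)/pi - 96*θ**2*cos(pi*θ/4)/pi**2 + 768*θ*sin(pi*θ/4)/pi**3 + 3072*cos(pi*θ/4)/pi**4; evaluating from 0 to 4: ∫_{0}^{4} (-2*θ**3) cos(pi*θ/4) dθ = (1536*(-2 + pi**2)/pi**4) - (3072/pi**4) = 1536*(-4 + pi**2)/pi**4.
Hence a_1 = (1/2)·(1536*(-4 + pi**2)/pi**4) = 768*(-4 + pi**2)/pi**4.

768*(-4 + pi**2)/pi**4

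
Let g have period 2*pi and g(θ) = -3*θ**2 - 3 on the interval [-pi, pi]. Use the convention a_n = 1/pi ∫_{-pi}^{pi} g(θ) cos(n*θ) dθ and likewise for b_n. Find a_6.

a_6 = 1/pi ∫_{-pi}^{pi} g(θ) cos(6*θ) dθ.
g is even and cos(6*θ) is even, so the integrand is even and a_6 = 2/pi ∫_0^{pi} g(θ) cos(6*θ) dθ.
Integrating by parts twice (tabular method), an antiderivative of (-3*θ**2 - 3) cos(6*θ) is -θ**2*sin(6*θ)/2 - θ*cos(6*θ)/6 - 17*sin(6*θ)/36; evaluating from 0 to pi: ∫_{0}^{pi} (-3*θ**2 - 3) cos(6*θ) dθ = (-pi/6) - (0) = -pi/6.
Hence a_6 = (2/pi)·(-pi/6) = -1/3.

-1/3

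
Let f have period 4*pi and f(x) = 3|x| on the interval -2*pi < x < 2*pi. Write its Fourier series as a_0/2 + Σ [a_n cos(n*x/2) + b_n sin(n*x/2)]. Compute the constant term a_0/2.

a_0 = (1/(2*pi)) ∫_{-2*pi}^{2*pi} f(x) dx = (1/(2*pi)) · (12*pi**2) = 6*pi.
So the constant term a_0/2 = 3*pi.

3*pi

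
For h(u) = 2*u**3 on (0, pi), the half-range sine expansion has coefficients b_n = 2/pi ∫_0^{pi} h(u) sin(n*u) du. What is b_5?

b_5 = 2/pi ∫_0^{pi} (2*u**3) sin(5*u) du.
Integrating by parts three times (tabular method), an antiderivative of (2*u**3) sin(5*u) is -2*u**3*cos(5*u)/5 + 6*u**2*sin(5*u)/25 + 12*u*cos(5*u)/125 - 12*sin(5*u)/625; evaluating from 0 to pi: ∫_{0}^{pi} (2*u**3) sin(5*u) du = (2*pi*(-6 + 25*pi**2)/125) - (0) = 2*pi*(-6 + 25*pi**2)/125.
Hence b_5 = (2/pi)·(2*pi*(-6 + 25*pi**2)/125) = -24/125 + 4*pi**2/5.

-24/125 + 4*pi**2/5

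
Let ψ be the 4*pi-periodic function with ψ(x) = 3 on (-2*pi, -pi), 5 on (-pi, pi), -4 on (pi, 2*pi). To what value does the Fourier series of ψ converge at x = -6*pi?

-1/2

x = -6*pi differs from x = -2*pi by -1 full period(s), and the series is 4*pi-periodic.
At x = -2*pi the one-sided limits are ψ(-2*pi^-) = -4 and ψ(-2*pi^+) = 3.
By Dirichlet's theorem the series converges to their average, [(-4) + (3)]/2 = -1/2.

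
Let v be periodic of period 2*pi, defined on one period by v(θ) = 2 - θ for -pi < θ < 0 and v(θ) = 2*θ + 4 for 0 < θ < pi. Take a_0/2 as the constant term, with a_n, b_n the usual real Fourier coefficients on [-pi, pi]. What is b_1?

(pi + 4)/pi

b_1 = 1/pi ∫_{-pi}^{pi} v(θ) sin(θ) dθ.
Split the integral at the breakpoints.
Integrating by parts (boundary term plus one more integral), an antiderivative of (2 - θ) sin(θ) is θ*cos(θ) - sin(θ) - 2*cos(θ); evaluating from -pi to 0: ∫_{-pi}^{0} (2 - θ) sin(θ) dθ = (-2) - (2 + pi) = -4 - pi.
Integrating by parts (boundary term plus one more integral), an antiderivative of (2*θ + 4) sin(θ) is -2*θ*cos(θ) + 2*sin(θ) - 4*cos(θ); evaluating from 0 to pi: ∫_{0}^{pi} (2*θ + 4) sin(θ) dθ = (4 + 2*pi) - (-4) = 2*pi + 8.
Summing the pieces and multiplying by (1/pi) gives b_1 = (pi + 4)/pi.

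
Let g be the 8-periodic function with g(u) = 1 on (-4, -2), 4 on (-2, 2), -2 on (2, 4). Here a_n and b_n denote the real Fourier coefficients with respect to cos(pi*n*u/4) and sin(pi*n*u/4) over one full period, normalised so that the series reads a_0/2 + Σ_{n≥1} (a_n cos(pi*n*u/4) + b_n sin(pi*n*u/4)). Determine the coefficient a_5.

a_5 = 1/4 ∫_{-4}^{4} g(u) cos(5*pi*u/4) du.
Split the integral at the breakpoints.
Directly, an antiderivative of (1) cos(5*pi*u/4) is 4*sin(5*pi*u/4)/(5*pi); evaluating from -4 to -2: ∫_{-4}^{-2} (1) cos(5*pi*u/4) du = (-4/(5*pi)) - (0) = -4/(5*pi).
Directly, an antiderivative of (4) cos(5*pi*u/4) is 16*sin(5*pi*u/4)/(5*pi); evaluating from -2 to 2: ∫_{-2}^{2} (4) cos(5*pi*u/4) du = (16/(5*pi)) - (-16/(5*pi)) = 32/(5*pi).
Directly, an antiderivative of (-2) cos(5*pi*u/4) is -8*sin(5*pi*u/4)/(5*pi); evaluating from 2 to 4: ∫_{2}^{4} (-2) cos(5*pi*u/4) du = (0) - (-8/(5*pi)) = 8/(5*pi).
Summing the pieces and multiplying by (1/4) gives a_5 = 9/(5*pi).

9/(5*pi)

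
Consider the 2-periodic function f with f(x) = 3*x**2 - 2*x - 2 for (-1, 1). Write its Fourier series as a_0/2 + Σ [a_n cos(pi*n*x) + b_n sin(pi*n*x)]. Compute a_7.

-12/(49*pi**2)

a_7 = ∫_{-1}^{1} f(x) cos(7*pi*x) dx.
Integrating by parts twice (tabular method), an antiderivative of (3*x**2 - 2*x - 2) cos(7*pi*x) is 3*x**2*sin(7*pi*x)/(7*pi) - 2*x*sin(7*pi*x)/(7*pi) + 6*x*cos(7*pi*x)/(49*pi**2) - 2*sin(7*pi*x)/(7*pi) - 6*sin(7*pi*x)/(343*pi**3) - 2*cos(7*pi*x)/(49*pi**2); evaluating from -1 to 1: ∫_{-1}^{1} (3*x**2 - 2*x - 2) cos(7*pi*x) dx = (-4/(49*pi**2)) - (8/(49*pi**2)) = -12/(49*pi**2).
Hence a_7 = -12/(49*pi**2).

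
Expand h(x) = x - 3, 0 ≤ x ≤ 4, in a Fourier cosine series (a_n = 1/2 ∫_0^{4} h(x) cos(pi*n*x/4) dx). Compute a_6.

0

a_6 = 1/2 ∫_0^{4} (x - 3) cos(3*pi*x/2) dx.
Integrating by parts (boundary term plus one more integral), an antiderivative of (x - 3) cos(3*pi*x/2) is 2*x*sin(3*pi*x/2)/(3*pi) - 2*sin(3*pi*x/2)/pi + 4*cos(3*pi*x/2)/(9*pi**2); evaluating from 0 to 4: ∫_{0}^{4} (x - 3) cos(3*pi*x/2) dx = (4/(9*pi**2)) - (4/(9*pi**2)) = 0.
Hence a_6 = (1/2)·(0) = 0.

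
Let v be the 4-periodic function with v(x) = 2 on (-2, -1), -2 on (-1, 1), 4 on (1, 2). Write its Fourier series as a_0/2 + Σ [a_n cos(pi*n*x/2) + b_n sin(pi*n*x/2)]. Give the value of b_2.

-2/pi

b_2 = 1/2 ∫_{-2}^{2} v(x) sin(pi*x) dx.
Split the integral at the breakpoints.
Directly, an antiderivative of (2) sin(pi*x) is -2*cos(pi*x)/pi; evaluating from -2 to -1: ∫_{-2}^{-1} (2) sin(pi*x) dx = (2/pi) - (-2/pi) = 4/pi.
Directly, an antiderivative of (-2) sin(pi*x) is 2*cos(pi*x)/pi; evaluating from -1 to 1: ∫_{-1}^{1} (-2) sin(pi*x) dx = (-2/pi) - (-2/pi) = 0.
Directly, an antiderivative of (4) sin(pi*x) is -4*cos(pi*x)/pi; evaluating from 1 to 2: ∫_{1}^{2} (4) sin(pi*x) dx = (-4/pi) - (4/pi) = -8/pi.
Summing the pieces and multiplying by (1/2) gives b_2 = -2/pi.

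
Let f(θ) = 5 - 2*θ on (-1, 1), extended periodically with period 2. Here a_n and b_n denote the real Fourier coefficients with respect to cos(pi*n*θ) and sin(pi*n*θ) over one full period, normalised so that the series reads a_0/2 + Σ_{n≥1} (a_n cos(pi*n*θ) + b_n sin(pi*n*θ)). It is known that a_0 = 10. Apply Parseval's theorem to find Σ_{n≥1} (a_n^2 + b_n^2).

8/3

Parseval: a_0^2/2 + Σ_{n≥1} (a_n^2+b_n^2) = ∫_{-1}^{1} f(θ)^2 dθ = 158/3.
Subtract a_0^2/2 = 50: Σ (a_n^2+b_n^2) = 8/3.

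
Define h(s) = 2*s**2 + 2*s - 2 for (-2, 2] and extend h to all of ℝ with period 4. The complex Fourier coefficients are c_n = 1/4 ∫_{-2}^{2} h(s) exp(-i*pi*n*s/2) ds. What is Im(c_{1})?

-4/pi

Since h is real-valued, Im(c_{1}) = -1/4 ∫_{-2}^{2} h(s) sin(pi*s/2) ds = -b_{1}/2.
Integrating by parts twice (tabular method), an antiderivative of (2*s**2 + 2*s - 2) sin(pi*s/2) is -4*s**2*cos(pi*s/2)/pi + 16*s*sin(pi*s/2)/pi**2 - 4*s*cos(pi*s/2)/pi + 8*sin(pi*s/2)/pi**2 + 32*cos(pi*s/2)/pi**3 + 4*cos(pi*s/2)/pi; evaluating from -2 to 2: ∫_{-2}^{2} (2*s**2 + 2*s - 2) sin(pi*s/2) ds = (-32/pi**3 + 20/pi) - (-32/pi**3 + 4/pi) = 16/pi.
Hence Im(c_{1}) = (-1/4)·(16/pi) = -4/pi.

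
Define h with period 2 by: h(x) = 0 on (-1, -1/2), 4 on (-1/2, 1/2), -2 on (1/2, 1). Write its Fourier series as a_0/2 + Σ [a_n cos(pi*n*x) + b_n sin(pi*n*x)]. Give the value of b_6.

b_6 = ∫_{-1}^{1} h(x) sin(6*pi*x) dx.
Split the integral at the breakpoints.
∫_{-1}^{-1/2} (0) sin(6*pi*x) dx = 0.
Directly, an antiderivative of (4) sin(6*pi*x) is -2*cos(6*pi*x)/(3*pi); evaluating from -1/2 to 1/2: ∫_{-1/2}^{1/2} (4) sin(6*pi*x) dx = (2/(3*pi)) - (2/(3*pi)) = 0.
Directly, an antiderivative of (-2) sin(6*pi*x) is cos(6*pi*x)/(3*pi); evaluating from 1/2 to 1: ∫_{1/2}^{1} (-2) sin(6*pi*x) dx = (1/(3*pi)) - (-1/(3*pi)) = 2/(3*pi).
Summing the pieces gives b_6 = 2/(3*pi).

2/(3*pi)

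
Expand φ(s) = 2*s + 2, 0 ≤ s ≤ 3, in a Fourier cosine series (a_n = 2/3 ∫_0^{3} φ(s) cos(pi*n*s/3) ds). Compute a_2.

0

a_2 = 2/3 ∫_0^{3} (2*s + 2) cos(2*pi*s/3) ds.
Integrating by parts (boundary term plus one more integral), an antiderivative of (2*s + 2) cos(2*pi*s/3) is 3*s*sin(2*pi*s/3)/pi + 3*sin(2*pi*s/3)/pi + 9*cos(2*pi*s/3)/(2*pi**2); evaluating from 0 to 3: ∫_{0}^{3} (2*s + 2) cos(2*pi*s/3) ds = (9/(2*pi**2)) - (9/(2*pi**2)) = 0.
Hence a_2 = (2/3)·(0) = 0.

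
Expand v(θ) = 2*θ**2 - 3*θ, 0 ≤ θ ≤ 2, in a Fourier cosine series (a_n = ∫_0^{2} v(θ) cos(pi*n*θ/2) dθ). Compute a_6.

8/(9*pi**2)

a_6 = ∫_0^{2} (2*θ**2 - 3*θ) cos(3*pi*θ) dθ.
Integrating by parts twice (tabular method), an antiderivative of (2*θ**2 - 3*θ) cos(3*pi*θ) is 2*θ**2*sin(3*pi*θ)/(3*pi) - θ*sin(3*pi*θ)/pi + 4*θ*cos(3*pi*θ)/(9*pi**2) - 4*sin(3*pi*θ)/(27*pi**3) - cos(3*pi*θ)/(3*pi**2); evaluating from 0 to 2: ∫_{0}^{2} (2*θ**2 - 3*θ) cos(3*pi*θ) dθ = (5/(9*pi**2)) - (-1/(3*pi**2)) = 8/(9*pi**2).
Hence a_6 = 8/(9*pi**2).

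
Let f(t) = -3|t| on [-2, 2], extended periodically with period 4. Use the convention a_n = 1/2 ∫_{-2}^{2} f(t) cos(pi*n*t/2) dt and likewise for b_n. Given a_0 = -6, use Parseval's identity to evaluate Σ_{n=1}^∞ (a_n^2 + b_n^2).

6

Parseval: a_0^2/2 + Σ_{n≥1} (a_n^2+b_n^2) = 1/2 ∫_{-2}^{2} f(t)^2 dt = 24.
Subtract a_0^2/2 = 18: Σ (a_n^2+b_n^2) = 6.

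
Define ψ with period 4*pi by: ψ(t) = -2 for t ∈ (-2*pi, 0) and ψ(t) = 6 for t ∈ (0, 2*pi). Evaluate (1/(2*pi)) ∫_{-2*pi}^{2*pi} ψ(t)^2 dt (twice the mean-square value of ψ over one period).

40

(1/(2*pi)) ∫_{-2*pi}^{2*pi} ψ(t)^2 dt = (1/(2*pi)) · (80*pi) = 40.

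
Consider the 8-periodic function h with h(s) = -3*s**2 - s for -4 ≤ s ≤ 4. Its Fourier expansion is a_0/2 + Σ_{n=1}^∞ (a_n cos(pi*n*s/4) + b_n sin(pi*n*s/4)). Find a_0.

-32

a_0 = 1/4 ∫_{-4}^{4} h(s) ds = 1/4 · (-128) = -32.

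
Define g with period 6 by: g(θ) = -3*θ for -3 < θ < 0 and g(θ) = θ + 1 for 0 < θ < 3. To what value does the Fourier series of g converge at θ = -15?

θ = -15 differs from θ = -3 by -2 full period(s), and the series is 6-periodic.
At θ = -3 the one-sided limits are g(-3^-) = 4 and g(-3^+) = 9.
By Dirichlet's theorem the series converges to their average, [(4) + (9)]/2 = 13/2.

13/2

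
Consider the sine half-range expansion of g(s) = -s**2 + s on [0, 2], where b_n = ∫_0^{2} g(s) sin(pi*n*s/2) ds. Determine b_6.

b_6 = ∫_0^{2} (-s**2 + s) sin(3*pi*s) ds.
Integrating by parts twice (tabular method), an antiderivative of (-s**2 + s) sin(3*pi*s) is s**2*cos(3*pi*s)/(3*pi) - 2*s*sin(3*pi*s)/(9*pi**2) - s*cos(3*pi*s)/(3*pi) + sin(3*pi*s)/(9*pi**2) - 2*cos(3*pi*s)/(27*pi**3); evaluating from 0 to 2: ∫_{0}^{2} (-s**2 + s) sin(3*pi*s) ds = (2*(-1 + 9*pi**2)/(27*pi**3)) - (-2/(27*pi**3)) = 2/(3*pi).
Hence b_6 = 2/(3*pi).

2/(3*pi)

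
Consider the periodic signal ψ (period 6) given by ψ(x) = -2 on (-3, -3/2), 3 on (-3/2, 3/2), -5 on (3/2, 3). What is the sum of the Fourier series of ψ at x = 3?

-7/2

At x = 3 the one-sided limits are ψ(3^-) = -5 and ψ(3^+) = -2.
By Dirichlet's theorem the series converges to their average, [(-5) + (-2)]/2 = -7/2.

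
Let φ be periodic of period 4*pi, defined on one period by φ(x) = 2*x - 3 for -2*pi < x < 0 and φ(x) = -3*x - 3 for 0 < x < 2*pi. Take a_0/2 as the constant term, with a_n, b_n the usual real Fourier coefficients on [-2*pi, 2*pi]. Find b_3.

-2/3

b_3 = (1/(2*pi)) ∫_{-2*pi}^{2*pi} φ(x) sin(3*x/2) dx.
Split the integral at the breakpoints.
Integrating by parts (boundary term plus one more integral), an antiderivative of (2*x - 3) sin(3*x/2) is -4*x*cos(3*x/2)/3 + 8*sin(3*x/2)/9 + 2*cos(3*x/2); evaluating from -2*pi to 0: ∫_{-2*pi}^{0} (2*x - 3) sin(3*x/2) dx = (2) - (-8*pi/3 - 2) = 4 + 8*pi/3.
Integrating by parts (boundary term plus one more integral), an antiderivative of (-3*x - 3) sin(3*x/2) is 2*x*cos(3*x/2) - 4*sin(3*x/2)/3 + 2*cos(3*x/2); evaluating from 0 to 2*pi: ∫_{0}^{2*pi} (-3*x - 3) sin(3*x/2) dx = (-4*pi - 2) - (2) = -4*pi - 4.
Summing the pieces and multiplying by (1/(2*pi)) gives b_3 = -2/3.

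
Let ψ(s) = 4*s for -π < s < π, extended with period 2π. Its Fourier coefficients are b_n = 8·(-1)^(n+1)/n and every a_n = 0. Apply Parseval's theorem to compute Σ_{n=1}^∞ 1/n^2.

Parseval: Σ b_n^2 = (1/π) ∫_{-π}^{π} ψ(s)^2 ds = 32*pi**2/3.
Σ b_n^2 = Σ 64/n^2, so Σ 1/n^2 = (32*pi**2/3)/64 = pi**2/6.

pi**2/6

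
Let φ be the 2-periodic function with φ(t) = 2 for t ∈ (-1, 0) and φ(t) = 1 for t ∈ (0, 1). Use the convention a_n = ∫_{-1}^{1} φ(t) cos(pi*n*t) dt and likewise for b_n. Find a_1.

0

a_1 = ∫_{-1}^{1} φ(t) cos(pi*t) dt.
Split the integral at the breakpoints.
Directly, an antiderivative of (2) cos(pi*t) is 2*sin(pi*t)/pi; evaluating from -1 to 0: ∫_{-1}^{0} (2) cos(pi*t) dt = (0) - (0) = 0.
Directly, an antiderivative of (1) cos(pi*t) is sin(pi*t)/pi; evaluating from 0 to 1: ∫_{0}^{1} (1) cos(pi*t) dt = (0) - (0) = 0.
Summing the pieces gives a_1 = 0.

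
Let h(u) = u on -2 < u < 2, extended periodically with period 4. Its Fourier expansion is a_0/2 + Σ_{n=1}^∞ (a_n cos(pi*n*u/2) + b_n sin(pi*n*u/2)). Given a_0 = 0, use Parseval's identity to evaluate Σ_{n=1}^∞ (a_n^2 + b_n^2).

8/3

Parseval: a_0^2/2 + Σ_{n≥1} (a_n^2+b_n^2) = 1/2 ∫_{-2}^{2} h(u)^2 du = 8/3.
Subtract a_0^2/2 = 0: Σ (a_n^2+b_n^2) = 8/3.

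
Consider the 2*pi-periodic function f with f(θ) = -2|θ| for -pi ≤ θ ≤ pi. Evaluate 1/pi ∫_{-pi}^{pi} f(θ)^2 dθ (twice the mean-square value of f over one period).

1/pi ∫_{-pi}^{pi} f(θ)^2 dθ = 1/pi · (8*pi**3/3) = 8*pi**2/3.

8*pi**2/3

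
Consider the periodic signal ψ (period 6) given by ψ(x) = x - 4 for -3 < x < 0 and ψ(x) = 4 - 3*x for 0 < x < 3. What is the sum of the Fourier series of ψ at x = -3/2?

-11/2

ψ is continuous at x = -3/2 with value -11/2, so the series converges to -11/2 there.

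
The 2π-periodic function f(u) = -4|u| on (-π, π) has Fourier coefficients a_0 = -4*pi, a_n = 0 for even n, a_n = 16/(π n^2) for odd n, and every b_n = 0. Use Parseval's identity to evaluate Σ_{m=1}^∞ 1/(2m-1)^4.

Parseval: a_0^2/2 + Σ a_n^2 = (1/π) ∫_{-π}^{π} f(u)^2 du = 32*pi**2/3.
Subtract a_0^2/2 = 8*pi**2: Σ a_n^2 = 8*pi**2/3.
Only odd n contribute, with a_n^2 = 256/(π^2 n^4), so Σ_{m≥1} 1/(2m-1)^4 = π^2·(8*pi**2/3)/256 = pi**4/96.

pi**4/96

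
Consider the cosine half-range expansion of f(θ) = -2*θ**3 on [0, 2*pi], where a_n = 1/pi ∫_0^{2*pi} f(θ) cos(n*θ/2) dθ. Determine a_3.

32*(-4 + 9*pi**2)/(27*pi)

a_3 = 1/pi ∫_0^{2*pi} (-2*θ**3) cos(3*θ/2) dθ.
Integrating by parts three times (tabular method), an antiderivative of (-2*θ**3) cos(3*θ/2) is -4*θ**3*sin(3*θ/2)/3 - 8*θ**2*cos(3*θ/2)/3 + 32*θ*sin(3*θ/2)/9 + 64*cos(3*θ/2)/27; evaluating from 0 to 2*pi: ∫_{0}^{2*pi} (-2*θ**3) cos(3*θ/2) dθ = (-64/27 + 32*pi**2/3) - (64/27) = -128/27 + 32*pi**2/3.
Hence a_3 = (1/pi)·(-128/27 + 32*pi**2/3) = 32*(-4 + 9*pi**2)/(27*pi).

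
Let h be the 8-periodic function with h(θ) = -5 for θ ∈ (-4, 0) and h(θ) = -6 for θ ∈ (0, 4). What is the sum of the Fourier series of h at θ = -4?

At θ = -4 the one-sided limits are h(-4^-) = -6 and h(-4^+) = -5.
By Dirichlet's theorem the series converges to their average, [(-6) + (-5)]/2 = -11/2.

-11/2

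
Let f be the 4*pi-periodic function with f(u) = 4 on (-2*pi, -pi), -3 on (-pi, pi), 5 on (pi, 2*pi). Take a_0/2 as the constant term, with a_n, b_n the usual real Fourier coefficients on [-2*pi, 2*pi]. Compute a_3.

a_3 = (1/(2*pi)) ∫_{-2*pi}^{2*pi} f(u) cos(3*u/2) du.
Split the integral at the breakpoints.
Directly, an antiderivative of (4) cos(3*u/2) is 8*sin(3*u/2)/3; evaluating from -2*pi to -pi: ∫_{-2*pi}^{-pi} (4) cos(3*u/2) du = (8/3) - (0) = 8/3.
Directly, an antiderivative of (-3) cos(3*u/2) is -2*sin(3*u/2); evaluating from -pi to pi: ∫_{-pi}^{pi} (-3) cos(3*u/2) du = (2) - (-2) = 4.
Directly, an antiderivative of (5) cos(3*u/2) is 10*sin(3*u/2)/3; evaluating from pi to 2*pi: ∫_{pi}^{2*pi} (5) cos(3*u/2) du = (0) - (-10/3) = 10/3.
Summing the pieces and multiplying by (1/(2*pi)) gives a_3 = 5/pi.

5/pi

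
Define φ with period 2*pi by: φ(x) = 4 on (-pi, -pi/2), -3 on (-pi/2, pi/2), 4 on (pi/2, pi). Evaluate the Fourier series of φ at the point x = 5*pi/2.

x = 5*pi/2 differs from x = pi/2 by 1 full period(s), and the series is 2*pi-periodic.
At x = pi/2 the one-sided limits are φ(pi/2^-) = -3 and φ(pi/2^+) = 4.
By Dirichlet's theorem the series converges to their average, [(-3) + (4)]/2 = 1/2.

1/2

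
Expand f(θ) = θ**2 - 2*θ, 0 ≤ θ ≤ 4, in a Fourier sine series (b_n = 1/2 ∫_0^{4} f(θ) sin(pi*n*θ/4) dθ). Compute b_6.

b_6 = 1/2 ∫_0^{4} (θ**2 - 2*θ) sin(3*pi*θ/2) dθ.
Integrating by parts twice (tabular method), an antiderivative of (θ**2 - 2*θ) sin(3*pi*θ/2) is -2*θ**2*cos(3*pi*θ/2)/(3*pi) + 8*θ*sin(3*pi*θ/2)/(9*pi**2) + 4*θ*cos(3*pi*θ/2)/(3*pi) - 8*sin(3*pi*θ/2)/(9*pi**2) + 16*cos(3*pi*θ/2)/(27*pi**3); evaluating from 0 to 4: ∫_{0}^{4} (θ**2 - 2*θ) sin(3*pi*θ/2) dθ = (16*(1 - 9*pi**2)/(27*pi**3)) - (16/(27*pi**3)) = -16/(3*pi).
Hence b_6 = (1/2)·(-16/(3*pi)) = -8/(3*pi).

-8/(3*pi)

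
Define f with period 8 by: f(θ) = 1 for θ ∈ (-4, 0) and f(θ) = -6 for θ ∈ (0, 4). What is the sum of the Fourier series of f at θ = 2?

f is continuous at θ = 2 with value -6, so the series converges to -6 there.

-6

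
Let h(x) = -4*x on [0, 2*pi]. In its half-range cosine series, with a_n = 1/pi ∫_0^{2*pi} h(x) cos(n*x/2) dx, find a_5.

32/(25*pi)

a_5 = 1/pi ∫_0^{2*pi} (-4*x) cos(5*x/2) dx.
Integrating by parts (boundary term plus one more integral), an antiderivative of (-4*x) cos(5*x/2) is -8*x*sin(5*x/2)/5 - 16*cos(5*x/2)/25; evaluating from 0 to 2*pi: ∫_{0}^{2*pi} (-4*x) cos(5*x/2) dx = (16/25) - (-16/25) = 32/25.
Hence a_5 = (1/pi)·(32/25) = 32/(25*pi).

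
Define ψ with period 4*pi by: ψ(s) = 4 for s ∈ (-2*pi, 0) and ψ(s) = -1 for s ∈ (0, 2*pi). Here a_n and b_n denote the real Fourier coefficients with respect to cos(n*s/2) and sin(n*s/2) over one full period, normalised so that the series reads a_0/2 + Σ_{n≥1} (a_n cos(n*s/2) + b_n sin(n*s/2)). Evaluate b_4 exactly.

0

b_4 = (1/(2*pi)) ∫_{-2*pi}^{2*pi} ψ(s) sin(2*s) ds.
Split the integral at the breakpoints.
Directly, an antiderivative of (4) sin(2*s) is -2*cos(2*s); evaluating from -2*pi to 0: ∫_{-2*pi}^{0} (4) sin(2*s) ds = (-2) - (-2) = 0.
Directly, an antiderivative of (-1) sin(2*s) is cos(2*s)/2; evaluating from 0 to 2*pi: ∫_{0}^{2*pi} (-1) sin(2*s) ds = (1/2) - (1/2) = 0.
Summing the pieces and multiplying by (1/(2*pi)) gives b_4 = 0.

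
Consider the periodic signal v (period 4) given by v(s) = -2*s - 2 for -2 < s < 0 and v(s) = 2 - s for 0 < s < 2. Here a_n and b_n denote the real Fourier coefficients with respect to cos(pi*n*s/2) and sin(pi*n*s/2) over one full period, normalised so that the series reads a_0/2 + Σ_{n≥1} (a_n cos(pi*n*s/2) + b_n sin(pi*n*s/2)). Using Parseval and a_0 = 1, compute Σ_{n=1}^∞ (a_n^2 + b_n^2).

Parseval: a_0^2/2 + Σ_{n≥1} (a_n^2+b_n^2) = 1/2 ∫_{-2}^{2} v(s)^2 ds = 8/3.
Subtract a_0^2/2 = 1/2: Σ (a_n^2+b_n^2) = 13/6.

13/6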